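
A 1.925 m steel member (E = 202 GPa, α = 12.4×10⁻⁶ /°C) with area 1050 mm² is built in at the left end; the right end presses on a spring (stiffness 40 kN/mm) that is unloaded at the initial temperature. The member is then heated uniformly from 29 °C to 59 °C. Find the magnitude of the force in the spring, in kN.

P ≈ 21 kN

The unrestrained thermal change is αΔT L = 12.4×10⁻⁶ × 30 × 1925 = 0.7161 mm.
With a force P in the spring, the elastic change of the member is PL/(AE) and that of the spring is P/k; compatibility requires their sum to equal δ_free.
P [ L/(AE) + 1/k ] = δ_free → P [ 1925/(1050×202×10³) + 1/(40×10³) ] = 0.7161.
P = 0.7161 / 3.408×10⁻⁵ = 21010 N.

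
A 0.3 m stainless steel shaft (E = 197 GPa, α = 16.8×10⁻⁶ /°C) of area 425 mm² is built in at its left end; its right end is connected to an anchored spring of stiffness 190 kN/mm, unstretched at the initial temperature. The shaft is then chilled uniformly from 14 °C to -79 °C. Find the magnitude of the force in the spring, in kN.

If the spring were absent the shaft would shorten by αΔT L = 16.8×10⁻⁶ × 93 × 300 = 0.4687 mm.
Let P be the tensile force in the spring. The shaft extends elastically by PL/(AE) and the spring stretches by P/k; together these equal δ_free.
So P = δ_free / [L/(AE) + 1/k] = 0.4687 / [ 300/(425×197×10³) + 1/(190×10³) ].
P = 0.4687 / 8.846×10⁻⁶ = 52980 N.

P ≈ 53 kN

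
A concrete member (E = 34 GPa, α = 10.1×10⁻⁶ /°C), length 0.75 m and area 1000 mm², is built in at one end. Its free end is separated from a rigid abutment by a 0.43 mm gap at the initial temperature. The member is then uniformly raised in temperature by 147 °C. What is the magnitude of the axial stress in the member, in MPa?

Free thermal elongation = αΔT L = 10.1×10⁻⁶ × 147 × 750 = 1.114 mm.
This exceeds the 0.43 mm gap, so the wall pushes back. The portion of expansion that must be recovered elastically is δ_free − gap = 1.114 − 0.43 = 0.6835 mm.
That suppressed elongation corresponds to σ = E·Δ/L = 34×10³ × 0.6835/750 = 30.99 MPa.

σ ≈ 31 MPa (compressive)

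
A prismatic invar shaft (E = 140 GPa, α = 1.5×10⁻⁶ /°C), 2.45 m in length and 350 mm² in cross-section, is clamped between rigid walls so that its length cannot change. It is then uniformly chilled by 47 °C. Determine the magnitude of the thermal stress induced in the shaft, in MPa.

σ ≈ 9.87 MPa (tensile)

Because both ends are immovable the net strain is zero, and the suppressed thermal strain is αΔT = 1.5×10⁻⁶ × 47 = 70.5×10⁻⁶.
The stress required to suppress this strain is σ = Eε = 140×10³ × 70.5×10⁻⁶ = 9.87 MPa, tensile since the shaft is trying to contract.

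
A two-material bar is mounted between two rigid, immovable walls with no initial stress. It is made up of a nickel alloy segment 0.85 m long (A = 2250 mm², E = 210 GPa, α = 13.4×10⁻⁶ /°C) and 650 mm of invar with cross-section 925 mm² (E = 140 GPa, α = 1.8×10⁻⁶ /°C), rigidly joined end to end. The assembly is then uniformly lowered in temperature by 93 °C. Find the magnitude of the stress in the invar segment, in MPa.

σ ≈ 185 MPa (tensile)

If the supports were absent, the total length change would be Σ αᵢΔT Lᵢ = 13.4×10⁻⁶×93×850 + 1.8×10⁻⁶×93×650 = 1.168 mm.
Since the ends are fixed, an axial force P builds up, equal in every segment, with P · Σ Lᵢ/(AᵢEᵢ) = δ_free.
Σ Lᵢ/(AᵢEᵢ) = 850/(2250×210×10³) + 650/(925×140×10³) = 6.818×10⁻⁶ mm/N.
So P = 1.168 / 6.818×10⁻⁶ = 171.3 kN, tensile.
σ_{invar} = P / A = 171300 / 925 = 185.2 MPa.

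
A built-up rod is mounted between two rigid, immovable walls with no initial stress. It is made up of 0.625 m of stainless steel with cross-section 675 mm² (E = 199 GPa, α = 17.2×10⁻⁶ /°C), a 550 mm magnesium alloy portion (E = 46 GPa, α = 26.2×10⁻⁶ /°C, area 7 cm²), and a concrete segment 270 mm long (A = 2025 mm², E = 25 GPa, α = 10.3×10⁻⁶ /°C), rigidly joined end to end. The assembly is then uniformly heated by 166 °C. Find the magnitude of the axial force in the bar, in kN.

P ≈ 171 kN (compressive)

Free thermal expansion of the whole bar: Σ αᵢΔT Lᵢ = 17.2×10⁻⁶×166×625 + 26.2×10⁻⁶×166×550 + 10.3×10⁻⁶×166×270 = 4.638 mm.
Since the ends are fixed, an axial force P builds up, equal in every segment, with P · Σ Lᵢ/(AᵢEᵢ) = δ_free.
The series flexibility is Σ Lᵢ/(AᵢEᵢ) = 625/(675×199×10³) + 550/(700×46×10³) + 270/(2025×25×10³) = 2.707×10⁻⁵ mm/N.
P = 4.638 / 2.707×10⁻⁵ = 171400 N = 171.4 kN, compressive.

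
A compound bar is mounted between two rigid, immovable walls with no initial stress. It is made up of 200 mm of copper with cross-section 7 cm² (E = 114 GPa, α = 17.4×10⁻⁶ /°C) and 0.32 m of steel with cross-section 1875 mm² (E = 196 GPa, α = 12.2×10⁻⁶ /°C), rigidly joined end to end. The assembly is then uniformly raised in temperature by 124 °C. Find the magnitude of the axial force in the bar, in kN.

P ≈ 271 kN (compressive)

With the walls removed the bar would change length by δ_free = Σ αᵢΔT Lᵢ = 17.4×10⁻⁶×124×200 + 12.2×10⁻⁶×124×320 = 0.9156 mm.
The walls prevent any net length change, so an axial force P (same in every segment) develops. Compatibility: P · Σ Lᵢ/(AᵢEᵢ) = δ_free.
The series flexibility is Σ Lᵢ/(AᵢEᵢ) = 200/(700×114×10³) + 320/(1875×196×10³) = 3.377×10⁻⁶ mm/N.
Hence P = δ_free / Σ(L/AE) = 0.9156/3.377×10⁻⁶ = 271.1 kN (compressive).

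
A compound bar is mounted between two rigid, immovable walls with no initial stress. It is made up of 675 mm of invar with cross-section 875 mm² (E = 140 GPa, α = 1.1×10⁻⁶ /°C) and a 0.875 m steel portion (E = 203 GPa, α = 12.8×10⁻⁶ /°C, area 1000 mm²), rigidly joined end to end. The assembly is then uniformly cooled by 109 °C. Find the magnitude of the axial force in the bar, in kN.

Free thermal contraction of the whole bar: Σ αᵢΔT Lᵢ = 1.1×10⁻⁶×109×675 + 12.8×10⁻⁶×109×875 = 1.302 mm.
The walls prevent any net length change, so an axial force P (same in every segment) develops. Compatibility: P · Σ Lᵢ/(AᵢEᵢ) = δ_free.
Σ Lᵢ/(AᵢEᵢ) = 675/(875×140×10³) + 875/(1000×203×10³) = 9.821×10⁻⁶ mm/N.
So P = 1.302 / 9.821×10⁻⁶ = 132.6 kN, tensile.

P ≈ 133 kN (tensile)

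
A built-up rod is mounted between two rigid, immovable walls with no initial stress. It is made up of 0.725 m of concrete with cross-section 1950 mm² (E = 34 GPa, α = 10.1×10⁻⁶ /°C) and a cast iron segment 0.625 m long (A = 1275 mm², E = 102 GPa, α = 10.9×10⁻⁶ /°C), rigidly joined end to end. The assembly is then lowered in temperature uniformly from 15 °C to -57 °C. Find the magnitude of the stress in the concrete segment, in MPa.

σ ≈ 33.2 MPa (tensile)

If the supports were absent, the total length change would be Σ αᵢΔT Lᵢ = 10.1×10⁻⁶×72×725 + 10.9×10⁻⁶×72×625 = 1.018 mm.
The walls prevent any net length change, so an axial force P (same in every segment) develops. Compatibility: P · Σ Lᵢ/(AᵢEᵢ) = δ_free.
The series flexibility is Σ Lᵢ/(AᵢEᵢ) = 725/(1950×34×10³) + 625/(1275×102×10³) = 1.574×10⁻⁵ mm/N.
So P = 1.018 / 1.574×10⁻⁵ = 64.65 kN, tensile.
σ_{concrete} = P / A = 64650 / 1950 = 33.16 MPa.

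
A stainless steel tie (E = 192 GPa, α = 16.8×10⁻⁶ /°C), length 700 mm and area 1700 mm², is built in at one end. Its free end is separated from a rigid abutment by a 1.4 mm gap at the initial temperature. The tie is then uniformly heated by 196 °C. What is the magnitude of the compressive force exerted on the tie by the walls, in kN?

P ≈ 422 kN

Free thermal elongation = αΔT L = 16.8×10⁻⁶ × 196 × 700 = 2.305 mm.
This exceeds the 1.4 mm gap, so the wall pushes back. The portion of expansion that must be recovered elastically is δ_free − gap = 2.305 − 1.4 = 0.905 mm.
Compatibility: PL/(AE) = 0.905 mm, so σ = P/A = E × (0.905/700) = 248.2 MPa.
Force on the wall = σA = 248.2 × 1700 mm² = 422 kN.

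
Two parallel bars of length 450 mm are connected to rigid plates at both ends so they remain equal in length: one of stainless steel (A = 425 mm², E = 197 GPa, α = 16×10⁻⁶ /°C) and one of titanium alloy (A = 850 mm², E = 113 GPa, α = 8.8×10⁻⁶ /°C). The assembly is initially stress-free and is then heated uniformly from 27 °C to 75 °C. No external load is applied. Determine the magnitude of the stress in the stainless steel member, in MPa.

The stainless steel has the larger α, so on heating it would change length more than the titanium alloy if both were free. The rigid plates force a common final length, so the stainless steel is put into compression and the titanium alloy into tension, with equal and opposite forces P (no external load).
Compatibility of the two members (thermal + elastic change equal): (α₁ − α₂)ΔT = P·[1/(A₁E₁) + 1/(A₂E₂)].
|α₁ − α₂|·ΔT = 7.2×10⁻⁶ × 48 = 0.0003456.
1/(A₁E₁) + 1/(A₂E₂) = 1/(425×197×10³) + 1/(850×113×10³) = 2.236×10⁻⁸ N⁻¹.
P = 0.0003456 / 2.236×10⁻⁸ = 15460 N = 15.46 kN.
σ_{stainless steel} = P/A₁ = 15460/425 = 36.38 MPa, compressive.

σ ≈ 36.4 MPa (compressive)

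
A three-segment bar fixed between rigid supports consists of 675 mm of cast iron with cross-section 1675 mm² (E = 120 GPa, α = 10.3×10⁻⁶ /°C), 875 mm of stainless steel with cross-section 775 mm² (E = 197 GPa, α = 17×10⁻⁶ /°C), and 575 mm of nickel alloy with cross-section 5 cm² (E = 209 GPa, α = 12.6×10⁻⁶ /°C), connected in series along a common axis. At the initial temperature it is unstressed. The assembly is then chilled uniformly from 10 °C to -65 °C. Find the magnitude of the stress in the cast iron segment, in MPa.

σ ≈ 89.2 MPa (tensile)

Free thermal contraction of the whole bar: Σ αᵢΔT Lᵢ = 10.3×10⁻⁶×75×675 + 17×10⁻⁶×75×875 + 12.6×10⁻⁶×75×575 = 2.18 mm.
The walls prevent any net length change, so an axial force P (same in every segment) develops. Compatibility: P · Σ Lᵢ/(AᵢEᵢ) = δ_free.
The series flexibility is Σ Lᵢ/(AᵢEᵢ) = 675/(1675×120×10³) + 875/(775×197×10³) + 575/(500×209×10³) = 1.459×10⁻⁵ mm/N.
P = 2.18 / 1.459×10⁻⁵ = 149400 N = 149.4 kN, tensile.
σ_{cast iron} = P / A = 149400 / 1675 = 89.21 MPa.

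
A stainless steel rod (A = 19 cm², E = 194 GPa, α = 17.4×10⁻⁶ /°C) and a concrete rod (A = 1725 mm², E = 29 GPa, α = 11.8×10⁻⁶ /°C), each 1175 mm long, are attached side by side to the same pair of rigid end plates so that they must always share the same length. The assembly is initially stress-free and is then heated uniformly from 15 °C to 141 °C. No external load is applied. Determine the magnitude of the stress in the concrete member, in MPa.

Both members must finish at the same length. With the larger α, the stainless steel tends to over-expand; the plates restrain it, putting the stainless steel in compression and the concrete in tension. With no external load the two internal forces are equal and opposite, magnitude P.
Compatibility of the two members (thermal + elastic change equal): (α₁ − α₂)ΔT = P·[1/(A₁E₁) + 1/(A₂E₂)].
|α₁ − α₂|·ΔT = 5.6×10⁻⁶ × 126 = 0.0007056.
1/(A₁E₁) + 1/(A₂E₂) = 1/(1900×194×10³) + 1/(1725×29×10³) = 2.27×10⁻⁸ N⁻¹.
P = 0.0007056 / 2.27×10⁻⁸ = 31080 N = 31.08 kN.
σ_{concrete} = P/A₂ = 31080/1725 = 18.02 MPa, tensile.

σ ≈ 18 MPa (tensile)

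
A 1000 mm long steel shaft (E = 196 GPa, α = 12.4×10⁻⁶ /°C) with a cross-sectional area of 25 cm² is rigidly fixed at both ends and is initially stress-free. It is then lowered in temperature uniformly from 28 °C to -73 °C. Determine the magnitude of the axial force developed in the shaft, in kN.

Full restraint means ε = 0, so the stress is σ = EαΔT = 196×10³ × 12.4×10⁻⁶ × 101 = 245.5 MPa.
P = AEαΔT = 2500 × 196×10³ × 12.4×10⁻⁶ × 101 = 613.7 kN (tensile).

P ≈ 614 kN (tensile)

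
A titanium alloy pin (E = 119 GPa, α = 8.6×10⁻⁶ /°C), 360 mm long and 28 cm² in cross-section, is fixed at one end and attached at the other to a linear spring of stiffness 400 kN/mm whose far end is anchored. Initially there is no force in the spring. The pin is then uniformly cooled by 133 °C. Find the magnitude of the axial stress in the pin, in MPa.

σ ≈ 41.1 MPa (tensile)

Free thermal contraction: δ_free = αΔT L = 8.6×10⁻⁶ × 133 × 360 = 0.4118 mm.
Let P be the tensile force in the spring. The pin extends elastically by PL/(AE) and the spring stretches by P/k; together these equal δ_free.
So P = δ_free / [L/(AE) + 1/k] = 0.4118 / [ 360/(2800×119×10³) + 1/(400×10³) ].
P = 0.4118 / 3.58×10⁻⁶ = 115000 N.
σ = P/A = 115000/2800 = 41.07 MPa.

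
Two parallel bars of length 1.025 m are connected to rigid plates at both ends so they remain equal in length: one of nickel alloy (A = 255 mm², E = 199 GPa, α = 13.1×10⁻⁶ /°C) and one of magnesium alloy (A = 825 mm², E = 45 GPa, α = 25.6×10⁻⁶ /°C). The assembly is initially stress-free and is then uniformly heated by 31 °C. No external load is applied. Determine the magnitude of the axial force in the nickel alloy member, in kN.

P ≈ 8.31 kN (tensile in the nickel alloy)

Both members must finish at the same length. With the larger α, the magnesium alloy tends to over-expand; the plates restrain it, putting the magnesium alloy in compression and the nickel alloy in tension. With no external load the two internal forces are equal and opposite, magnitude P.
Equating the net (thermal + elastic) strains gives |α₁ − α₂|·ΔT = P·[1/(A₁E₁) + 1/(A₂E₂)].
|α₁ − α₂|·ΔT = 12.5×10⁻⁶ × 31 = 0.0003875.
1/(A₁E₁) + 1/(A₂E₂) = 1/(255×199×10³) + 1/(825×45×10³) = 4.664×10⁻⁸ N⁻¹.
So P = 0.0003875 / 4.664×10⁻⁸ = 8.308 kN.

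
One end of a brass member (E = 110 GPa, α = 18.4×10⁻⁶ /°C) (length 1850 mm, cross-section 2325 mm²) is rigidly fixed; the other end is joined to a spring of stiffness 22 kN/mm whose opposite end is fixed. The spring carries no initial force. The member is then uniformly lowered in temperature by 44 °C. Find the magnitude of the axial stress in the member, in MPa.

σ ≈ 12.2 MPa (tensile)

Free thermal contraction: δ_free = αΔT L = 18.4×10⁻⁶ × 44 × 1850 = 1.498 mm.
Let P be the tensile force in the spring. The member extends elastically by PL/(AE) and the spring stretches by P/k; together these equal δ_free.
So P = δ_free / [L/(AE) + 1/k] = 1.498 / [ 1850/(2325×110×10³) + 1/(22×10³) ].
P = 1.498 / 5.269×10⁻⁵ = 28430 N.
σ = P/A = 28430/2325 = 12.23 MPa.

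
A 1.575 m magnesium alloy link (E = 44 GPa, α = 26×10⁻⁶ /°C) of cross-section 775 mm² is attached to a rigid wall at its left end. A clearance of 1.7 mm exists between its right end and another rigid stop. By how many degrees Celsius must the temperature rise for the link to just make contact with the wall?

ΔT ≈ 41.5 °C

Contact occurs when the free expansion equals the gap: αΔT L = 1.7 mm.
So ΔT = g/(αL) = 1.7/(26×10⁻⁶ × 1575) = 41.51 °C.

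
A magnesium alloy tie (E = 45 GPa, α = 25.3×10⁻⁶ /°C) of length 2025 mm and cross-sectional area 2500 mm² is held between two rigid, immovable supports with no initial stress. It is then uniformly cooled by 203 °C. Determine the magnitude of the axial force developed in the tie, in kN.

P ≈ 578 kN (tensile)

With zero net strain, σ = E·αΔT = 45 GPa × 25.3×10⁻⁶ × 203 = 231.1 MPa.
P = AEαΔT = 2500 × 45×10³ × 25.3×10⁻⁶ × 203 = 577.8 kN (tensile).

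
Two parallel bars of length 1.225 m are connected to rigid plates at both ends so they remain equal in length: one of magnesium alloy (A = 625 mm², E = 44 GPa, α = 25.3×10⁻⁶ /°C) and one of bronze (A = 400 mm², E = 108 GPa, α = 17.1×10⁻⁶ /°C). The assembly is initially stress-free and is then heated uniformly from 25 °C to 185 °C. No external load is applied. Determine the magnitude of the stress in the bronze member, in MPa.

σ ≈ 55.1 MPa (tensile)

The magnesium alloy has the larger α, so on heating it would change length more than the bronze if both were free. The rigid plates force a common final length, so the magnesium alloy is put into compression and the bronze into tension, with equal and opposite forces P (no external load).
Setting the final lengths equal and cancelling L: (α₁ − α₂)ΔT = P/(A₁E₁) + P/(A₂E₂).
|α₁ − α₂|·ΔT = 8.2×10⁻⁶ × 160 = 0.001312.
1/(A₁E₁) + 1/(A₂E₂) = 1/(625×44×10³) + 1/(400×108×10³) = 5.951×10⁻⁸ N⁻¹.
So P = 0.001312 / 5.951×10⁻⁸ = 22.05 kN.
σ_{bronze} = P/A₂ = 22050/400 = 55.12 MPa, tensile.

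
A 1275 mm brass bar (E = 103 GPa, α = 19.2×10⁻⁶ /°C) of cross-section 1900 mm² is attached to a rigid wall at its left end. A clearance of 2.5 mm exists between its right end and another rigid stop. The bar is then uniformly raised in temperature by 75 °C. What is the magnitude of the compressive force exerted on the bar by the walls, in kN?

P ≈ 0 kN

If the wall were absent the bar would grow by αΔT L = 19.2×10⁻⁶ × 75 × 1275 = 1.836 mm.
Since δ_free = 1.84 mm is less than the 2.5 mm gap, the bar never touches the wall. No axial force develops.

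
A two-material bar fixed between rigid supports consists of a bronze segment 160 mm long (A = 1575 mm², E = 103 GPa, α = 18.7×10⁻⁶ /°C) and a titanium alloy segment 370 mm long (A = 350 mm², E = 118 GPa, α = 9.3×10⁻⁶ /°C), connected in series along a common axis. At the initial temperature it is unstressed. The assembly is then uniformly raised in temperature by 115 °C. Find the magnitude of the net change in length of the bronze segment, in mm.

|ΔL| ≈ 0.271 mm

With the walls removed the bar would change length by δ_free = Σ αᵢΔT Lᵢ = 18.7×10⁻⁶×115×160 + 9.3×10⁻⁶×115×370 = 0.7398 mm.
The walls prevent any net length change, so an axial force P (same in every segment) develops. Compatibility: P · Σ Lᵢ/(AᵢEᵢ) = δ_free.
The series flexibility is Σ Lᵢ/(AᵢEᵢ) = 160/(1575×103×10³) + 370/(350×118×10³) = 9.945×10⁻⁶ mm/N.
So P = 0.7398 / 9.945×10⁻⁶ = 74.39 kN, compressive.
For the bronze segment, free thermal change = 18.7×10⁻⁶×115×160 = 0.3441 mm and elastic change from P = 74390×160/(1575×103×10³) = 0.07337 mm; these oppose, so the net change is 0.271 mm (segment lengthens).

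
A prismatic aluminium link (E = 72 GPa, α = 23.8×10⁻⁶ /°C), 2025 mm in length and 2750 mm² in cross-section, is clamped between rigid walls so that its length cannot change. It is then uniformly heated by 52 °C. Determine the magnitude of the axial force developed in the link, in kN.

With zero net strain, σ = E·αΔT = 72 GPa × 23.8×10⁻⁶ × 52 = 89.11 MPa.
P = AEαΔT = 2750 × 72×10³ × 23.8×10⁻⁶ × 52 = 245 kN (compressive).

P ≈ 245 kN (compressive)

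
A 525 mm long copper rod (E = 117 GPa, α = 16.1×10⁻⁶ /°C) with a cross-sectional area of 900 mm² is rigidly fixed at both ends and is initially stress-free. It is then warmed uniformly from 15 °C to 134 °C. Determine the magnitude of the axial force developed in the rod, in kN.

The ends cannot move, so σ = EαΔT = 117×10³ × 16.1×10⁻⁶ × 119 = 224.2 MPa.
Axial force P = σA = 224.2 × 900 = 201700 N = 201.7 kN, compressive.

P ≈ 202 kN (compressive)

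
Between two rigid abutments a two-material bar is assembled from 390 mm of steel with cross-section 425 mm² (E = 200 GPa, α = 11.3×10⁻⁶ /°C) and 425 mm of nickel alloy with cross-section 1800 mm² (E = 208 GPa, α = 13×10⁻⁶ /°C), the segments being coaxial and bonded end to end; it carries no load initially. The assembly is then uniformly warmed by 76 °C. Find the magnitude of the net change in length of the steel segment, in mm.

Free thermal expansion of the whole bar: Σ αᵢΔT Lᵢ = 11.3×10⁻⁶×76×390 + 13×10⁻⁶×76×425 = 0.7548 mm.
The rigid supports impose zero overall length change; the single axial force P common to all segments must satisfy P Σ Lᵢ/(AᵢEᵢ) = δ_free.
The series flexibility is Σ Lᵢ/(AᵢEᵢ) = 390/(425×200×10³) + 425/(1800×208×10³) = 5.723×10⁻⁶ mm/N.
P = 0.7548 / 5.723×10⁻⁶ = 131900 N = 131.9 kN, compressive.
For the steel segment, free thermal change = 11.3×10⁻⁶×76×390 = 0.3349 mm and elastic change from P = 131900×390/(425×200×10³) = 0.6051 mm; these oppose, so the net change is 0.27 mm (segment shortens).

|ΔL| ≈ 0.27 mm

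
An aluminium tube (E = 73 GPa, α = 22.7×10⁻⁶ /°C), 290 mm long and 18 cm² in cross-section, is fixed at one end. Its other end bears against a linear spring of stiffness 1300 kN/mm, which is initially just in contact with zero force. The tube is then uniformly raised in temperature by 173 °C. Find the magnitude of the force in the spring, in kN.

P ≈ 383 kN

Free thermal expansion: δ_free = αΔT L = 22.7×10⁻⁶ × 173 × 290 = 1.139 mm.
Let P be the compressive force at the spring. The tube shortens elastically by PL/(AE) and the spring compresses by P/k; together these equal δ_free.
So P = δ_free / [L/(AE) + 1/k] = 1.139 / [ 290/(1800×73×10³) + 1/(1300×10³) ].
P = 1.139 / 2.976×10⁻⁶ = 382700 N.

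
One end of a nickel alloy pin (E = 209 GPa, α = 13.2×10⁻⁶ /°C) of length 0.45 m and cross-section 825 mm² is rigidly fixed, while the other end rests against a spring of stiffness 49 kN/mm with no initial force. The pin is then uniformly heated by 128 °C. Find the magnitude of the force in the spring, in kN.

P ≈ 33 kN

Free thermal expansion: δ_free = αΔT L = 13.2×10⁻⁶ × 128 × 450 = 0.7603 mm.
With a force P in the spring, the elastic change of the pin is PL/(AE) and that of the spring is P/k; compatibility requires their sum to equal δ_free.
So P = δ_free / [L/(AE) + 1/k] = 0.7603 / [ 450/(825×209×10³) + 1/(49×10³) ].
P = 0.7603 / 2.302×10⁻⁵ = 33030 N.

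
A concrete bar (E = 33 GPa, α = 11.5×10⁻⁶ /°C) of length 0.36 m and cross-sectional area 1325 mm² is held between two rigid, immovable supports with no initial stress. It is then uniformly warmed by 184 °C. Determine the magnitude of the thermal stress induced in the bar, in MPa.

With length fixed, the mechanical strain must cancel the thermal strain αΔT = 11.5×10⁻⁶ × 184 = 2116×10⁻⁶.
σ = EαΔT = 33×10³ × 11.5×10⁻⁶ × 184 = 69.83 MPa (compressive; the bar is trying to expand).

σ ≈ 69.8 MPa (compressive)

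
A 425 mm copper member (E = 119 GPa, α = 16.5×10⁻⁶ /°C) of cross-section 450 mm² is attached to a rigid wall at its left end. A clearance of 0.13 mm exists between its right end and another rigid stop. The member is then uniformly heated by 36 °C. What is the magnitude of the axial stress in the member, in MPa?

If the wall were absent the member would grow by αΔT L = 16.5×10⁻⁶ × 36 × 425 = 0.2524 mm.
The gap closes (δ_free > 0.13 mm) and the wall then resists a further 0.2524 − 0.13 = 0.1224 mm of expansion.
That suppressed elongation corresponds to σ = E·Δ/L = 119×10³ × 0.1224/425 = 34.29 MPa.

σ ≈ 34.3 MPa (compressive)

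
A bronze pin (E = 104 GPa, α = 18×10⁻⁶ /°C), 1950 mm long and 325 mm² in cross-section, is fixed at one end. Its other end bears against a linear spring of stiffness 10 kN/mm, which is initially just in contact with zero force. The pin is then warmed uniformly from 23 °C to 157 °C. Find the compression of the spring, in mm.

The unrestrained thermal change is αΔT L = 18×10⁻⁶ × 134 × 1950 = 4.703 mm.
With a force P in the spring, the elastic change of the pin is PL/(AE) and that of the spring is P/k; compatibility requires their sum to equal δ_free.
P [ L/(AE) + 1/k ] = δ_free → P [ 1950/(325×104×10³) + 1/(10×10³) ] = 4.703.
P = 4.703 / 0.0001577 = 29830 N.
Spring compression = P/k = 29830/(10×10³) = 2.983 mm.

δ ≈ 2.98 mm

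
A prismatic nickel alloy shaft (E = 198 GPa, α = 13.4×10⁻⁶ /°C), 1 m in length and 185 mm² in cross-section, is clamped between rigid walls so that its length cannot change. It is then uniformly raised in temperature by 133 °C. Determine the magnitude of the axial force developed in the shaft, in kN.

With zero net strain, σ = E·αΔT = 198 GPa × 13.4×10⁻⁶ × 133 = 352.9 MPa.
Then P = σA = 352.9 × 185 mm² = 65.28 kN, compressive.

P ≈ 65.3 kN (compressive)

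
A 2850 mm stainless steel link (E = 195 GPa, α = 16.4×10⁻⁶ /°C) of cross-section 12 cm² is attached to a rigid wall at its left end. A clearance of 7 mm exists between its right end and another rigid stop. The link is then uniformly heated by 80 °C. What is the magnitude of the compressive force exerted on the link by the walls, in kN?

Free thermal elongation = αΔT L = 16.4×10⁻⁶ × 80 × 2850 = 3.739 mm.
Since δ_free = 3.74 mm is less than the 7 mm gap, the link never touches the wall. No axial force develops.

P ≈ 0 kN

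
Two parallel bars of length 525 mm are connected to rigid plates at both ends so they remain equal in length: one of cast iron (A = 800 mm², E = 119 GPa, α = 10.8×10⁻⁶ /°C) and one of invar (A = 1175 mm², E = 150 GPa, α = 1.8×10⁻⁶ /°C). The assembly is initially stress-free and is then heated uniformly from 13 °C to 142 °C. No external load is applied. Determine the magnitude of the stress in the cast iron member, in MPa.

Equilibrium of a rigid end plate with no external load gives equal and opposite internal forces ±P in the two members. Since α_{cast iron} > α_{invar}, heating drives the cast iron into compression and the invar into tension.
Setting the final lengths equal and cancelling L: (α₁ − α₂)ΔT = P/(A₁E₁) + P/(A₂E₂).
|α₁ − α₂|·ΔT = 9×10⁻⁶ × 129 = 0.001161.
1/(A₁E₁) + 1/(A₂E₂) = 1/(800×119×10³) + 1/(1175×150×10³) = 1.618×10⁻⁸ N⁻¹.
So P = 0.001161 / 1.618×10⁻⁸ = 71.76 kN.
σ_{cast iron} = P/A₁ = 71760/800 = 89.71 MPa, compressive.

σ ≈ 89.7 MPa (compressive)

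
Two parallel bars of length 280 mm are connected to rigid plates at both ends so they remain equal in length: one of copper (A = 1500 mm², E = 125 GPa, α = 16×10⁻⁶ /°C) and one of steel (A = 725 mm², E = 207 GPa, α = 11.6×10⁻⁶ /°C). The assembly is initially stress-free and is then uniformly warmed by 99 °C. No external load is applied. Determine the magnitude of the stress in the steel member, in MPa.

σ ≈ 50.1 MPa (tensile)

The copper has the larger α, so on heating it would change length more than the steel if both were free. The rigid plates force a common final length, so the copper is put into compression and the steel into tension, with equal and opposite forces P (no external load).
Setting the final lengths equal and cancelling L: (α₁ − α₂)ΔT = P/(A₁E₁) + P/(A₂E₂).
|α₁ − α₂|·ΔT = 4.4×10⁻⁶ × 99 = 0.0004356.
1/(A₁E₁) + 1/(A₂E₂) = 1/(1500×125×10³) + 1/(725×207×10³) = 1.2×10⁻⁸ N⁻¹.
So P = 0.0004356 / 1.2×10⁻⁸ = 36.31 kN.
σ_{steel} = P/A₂ = 36310/725 = 50.08 MPa, tensile.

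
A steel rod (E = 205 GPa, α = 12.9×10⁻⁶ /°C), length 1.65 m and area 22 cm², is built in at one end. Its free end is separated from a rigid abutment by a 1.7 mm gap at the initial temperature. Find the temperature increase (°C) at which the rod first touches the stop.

Contact occurs when the free expansion equals the gap: αΔT L = 1.7 mm.
ΔT = 1.7 / (12.9×10⁻⁶ × 1650) = 79.87 °C.

ΔT ≈ 79.9 °C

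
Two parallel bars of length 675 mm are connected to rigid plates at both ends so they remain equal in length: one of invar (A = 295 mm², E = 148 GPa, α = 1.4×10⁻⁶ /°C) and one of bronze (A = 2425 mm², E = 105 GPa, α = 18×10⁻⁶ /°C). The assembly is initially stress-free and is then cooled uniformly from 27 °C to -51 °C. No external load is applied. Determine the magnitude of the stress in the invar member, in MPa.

The bronze has the larger α, so on cooling it would change length more than the invar if both were free. The rigid plates force a common final length, so the bronze is put into tension and the invar into compression, with equal and opposite forces P (no external load).
Equating the net (thermal + elastic) strains gives |α₁ − α₂|·ΔT = P·[1/(A₁E₁) + 1/(A₂E₂)].
|α₁ − α₂|·ΔT = 16.6×10⁻⁶ × 78 = 0.001295.
1/(A₁E₁) + 1/(A₂E₂) = 1/(295×148×10³) + 1/(2425×105×10³) = 2.683×10⁻⁸ N⁻¹.
So P = 0.001295 / 2.683×10⁻⁸ = 48.26 kN.
σ_{invar} = P/A₁ = 48260/295 = 163.6 MPa, compressive.

σ ≈ 164 MPa (compressive)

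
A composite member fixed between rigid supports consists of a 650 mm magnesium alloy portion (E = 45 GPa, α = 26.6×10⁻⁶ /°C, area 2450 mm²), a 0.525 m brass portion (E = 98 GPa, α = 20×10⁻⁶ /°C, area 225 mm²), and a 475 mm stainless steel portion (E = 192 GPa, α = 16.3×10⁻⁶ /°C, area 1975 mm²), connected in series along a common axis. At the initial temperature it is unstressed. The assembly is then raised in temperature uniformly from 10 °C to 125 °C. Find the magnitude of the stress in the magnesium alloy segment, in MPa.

σ ≈ 53.9 MPa (compressive)

Free thermal expansion of the whole bar: Σ αᵢΔT Lᵢ = 26.6×10⁻⁶×115×650 + 20×10⁻⁶×115×525 + 16.3×10⁻⁶×115×475 = 4.086 mm.
The walls prevent any net length change, so an axial force P (same in every segment) develops. Compatibility: P · Σ Lᵢ/(AᵢEᵢ) = δ_free.
The series flexibility is Σ Lᵢ/(AᵢEᵢ) = 650/(2450×45×10³) + 525/(225×98×10³) + 475/(1975×192×10³) = 3.096×10⁻⁵ mm/N.
Hence P = δ_free / Σ(L/AE) = 4.086/3.096×10⁻⁵ = 132 kN (compressive).
σ_{magnesium alloy} = P / A = 132000 / 2450 = 53.87 MPa.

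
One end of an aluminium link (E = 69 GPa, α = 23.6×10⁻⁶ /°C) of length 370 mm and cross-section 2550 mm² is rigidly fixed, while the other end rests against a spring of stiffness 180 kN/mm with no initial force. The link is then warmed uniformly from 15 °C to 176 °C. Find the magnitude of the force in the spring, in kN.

If the spring were absent the link would lengthen by αΔT L = 23.6×10⁻⁶ × 161 × 370 = 1.406 mm.
Let P be the compressive force at the spring. The link shortens elastically by PL/(AE) and the spring compresses by P/k; together these equal δ_free.
P [ L/(AE) + 1/k ] = δ_free → P [ 370/(2550×69×10³) + 1/(180×10³) ] = 1.406.
P = 1.406 / 7.658×10⁻⁶ = 183600 N.

P ≈ 184 kN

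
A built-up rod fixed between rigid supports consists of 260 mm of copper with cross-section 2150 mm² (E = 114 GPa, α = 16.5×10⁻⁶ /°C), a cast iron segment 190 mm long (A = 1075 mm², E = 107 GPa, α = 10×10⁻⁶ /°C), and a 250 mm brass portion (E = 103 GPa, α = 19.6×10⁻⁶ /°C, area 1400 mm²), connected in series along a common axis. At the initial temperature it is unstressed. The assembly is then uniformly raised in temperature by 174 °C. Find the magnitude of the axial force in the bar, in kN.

With the walls removed the bar would change length by δ_free = Σ αᵢΔT Lᵢ = 16.5×10⁻⁶×174×260 + 10×10⁻⁶×174×190 + 19.6×10⁻⁶×174×250 = 1.93 mm.
Since the ends are fixed, an axial force P builds up, equal in every segment, with P · Σ Lᵢ/(AᵢEᵢ) = δ_free.
The series flexibility is Σ Lᵢ/(AᵢEᵢ) = 260/(2150×114×10³) + 190/(1075×107×10³) + 250/(1400×103×10³) = 4.446×10⁻⁶ mm/N.
So P = 1.93 / 4.446×10⁻⁶ = 434 kN, compressive.

P ≈ 434 kN (compressive)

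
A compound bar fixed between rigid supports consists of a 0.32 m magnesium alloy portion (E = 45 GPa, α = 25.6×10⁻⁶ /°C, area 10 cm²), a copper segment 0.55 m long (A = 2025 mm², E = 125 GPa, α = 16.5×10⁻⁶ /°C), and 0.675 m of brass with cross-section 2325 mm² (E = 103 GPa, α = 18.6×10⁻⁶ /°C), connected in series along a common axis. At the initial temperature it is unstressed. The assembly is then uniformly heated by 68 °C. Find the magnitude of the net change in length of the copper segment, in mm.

|ΔL| ≈ 0.253 mm

If the supports were absent, the total length change would be Σ αᵢΔT Lᵢ = 25.6×10⁻⁶×68×320 + 16.5×10⁻⁶×68×550 + 18.6×10⁻⁶×68×675 = 2.028 mm.
The walls prevent any net length change, so an axial force P (same in every segment) develops. Compatibility: P · Σ Lᵢ/(AᵢEᵢ) = δ_free.
Σ Lᵢ/(AᵢEᵢ) = 320/(1000×45×10³) + 550/(2025×125×10³) + 675/(2325×103×10³) = 1.21×10⁻⁵ mm/N.
Hence P = δ_free / Σ(L/AE) = 2.028/1.21×10⁻⁵ = 167.6 kN (compressive).
For the copper segment, free thermal change = 16.5×10⁻⁶×68×550 = 0.6171 mm and elastic change from P = 167600×550/(2025×125×10³) = 0.3641 mm; these oppose, so the net change is 0.253 mm (segment lengthens).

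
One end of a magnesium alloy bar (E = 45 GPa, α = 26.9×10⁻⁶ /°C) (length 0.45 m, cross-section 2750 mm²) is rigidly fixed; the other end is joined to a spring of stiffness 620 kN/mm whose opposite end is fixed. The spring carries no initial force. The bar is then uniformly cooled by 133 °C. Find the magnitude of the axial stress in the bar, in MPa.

The unrestrained thermal change is αΔT L = 26.9×10⁻⁶ × 133 × 450 = 1.61 mm.
With a force P in the spring, the elastic change of the bar is PL/(AE) and that of the spring is P/k; compatibility requires their sum to equal δ_free.
So P = δ_free / [L/(AE) + 1/k] = 1.61 / [ 450/(2750×45×10³) + 1/(620×10³) ].
P = 1.61 / 5.249×10⁻⁶ = 306700 N.
σ = P/A = 306700/2750 = 111.5 MPa.

σ ≈ 112 MPa (tensile)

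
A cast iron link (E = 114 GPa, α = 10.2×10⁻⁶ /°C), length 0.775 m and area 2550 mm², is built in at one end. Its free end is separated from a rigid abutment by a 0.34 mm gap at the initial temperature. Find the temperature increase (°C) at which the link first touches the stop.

The gap closes when αΔT L = 0.34 mm, since the link is still unstressed at that instant.
ΔT = 0.34 / (10.2×10⁻⁶ × 775) = 43.01 °C.

ΔT ≈ 43 °C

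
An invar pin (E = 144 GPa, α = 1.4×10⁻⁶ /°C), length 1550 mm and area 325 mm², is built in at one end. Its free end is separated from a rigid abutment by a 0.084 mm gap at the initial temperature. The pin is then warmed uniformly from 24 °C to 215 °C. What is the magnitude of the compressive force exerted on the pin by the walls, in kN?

P ≈ 9.98 kN

If the wall were absent the pin would grow by αΔT L = 1.4×10⁻⁶ × 191 × 1550 = 0.4145 mm.
After closing the 0.084 mm clearance, 0.4145 − 0.084 = 0.3305 mm of expansion remains to be suppressed by the wall.
That suppressed elongation corresponds to σ = E·Δ/L = 144×10³ × 0.3305/1550 = 30.7 MPa.
Force on the wall = σA = 30.7 × 325 mm² = 9.978 kN.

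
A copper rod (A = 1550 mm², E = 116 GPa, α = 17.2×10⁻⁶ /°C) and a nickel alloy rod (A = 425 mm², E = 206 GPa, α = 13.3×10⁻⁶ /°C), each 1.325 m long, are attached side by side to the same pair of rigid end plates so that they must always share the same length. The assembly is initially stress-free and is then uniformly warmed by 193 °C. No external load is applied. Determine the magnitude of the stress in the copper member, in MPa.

The copper has the larger α, so on heating it would change length more than the nickel alloy if both were free. The rigid plates force a common final length, so the copper is put into compression and the nickel alloy into tension, with equal and opposite forces P (no external load).
Equating the net (thermal + elastic) strains gives |α₁ − α₂|·ΔT = P·[1/(A₁E₁) + 1/(A₂E₂)].
|α₁ − α₂|·ΔT = 3.9×10⁻⁶ × 193 = 0.0007527.
1/(A₁E₁) + 1/(A₂E₂) = 1/(1550×116×10³) + 1/(425×206×10³) = 1.698×10⁻⁸ N⁻¹.
P = 0.0007527 / 1.698×10⁻⁸ = 44320 N = 44.32 kN.
σ_{copper} = P/A₁ = 44320/1550 = 28.59 MPa, compressive.

σ ≈ 28.6 MPa (compressive)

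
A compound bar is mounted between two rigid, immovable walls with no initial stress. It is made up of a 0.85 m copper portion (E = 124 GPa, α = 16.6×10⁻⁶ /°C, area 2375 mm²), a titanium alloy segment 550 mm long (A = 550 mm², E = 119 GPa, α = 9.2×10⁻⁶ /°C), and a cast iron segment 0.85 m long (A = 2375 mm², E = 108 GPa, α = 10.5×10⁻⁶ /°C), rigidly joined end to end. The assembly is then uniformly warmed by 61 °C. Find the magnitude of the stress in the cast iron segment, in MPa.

With the walls removed the bar would change length by δ_free = Σ αᵢΔT Lᵢ = 16.6×10⁻⁶×61×850 + 9.2×10⁻⁶×61×550 + 10.5×10⁻⁶×61×850 = 1.714 mm.
The rigid supports impose zero overall length change; the single axial force P common to all segments must satisfy P Σ Lᵢ/(AᵢEᵢ) = δ_free.
Σ Lᵢ/(AᵢEᵢ) = 850/(2375×124×10³) + 550/(550×119×10³) + 850/(2375×108×10³) = 1.46×10⁻⁵ mm/N.
P = 1.714 / 1.46×10⁻⁵ = 117400 N = 117.4 kN, compressive.
σ_{cast iron} = P / A = 117400 / 2375 = 49.41 MPa.

σ ≈ 49.4 MPa (compressive)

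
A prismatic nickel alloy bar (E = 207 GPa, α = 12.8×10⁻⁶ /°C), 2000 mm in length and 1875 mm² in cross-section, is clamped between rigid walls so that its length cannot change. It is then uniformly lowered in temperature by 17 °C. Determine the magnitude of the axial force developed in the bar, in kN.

Full restraint means ε = 0, so the stress is σ = EαΔT = 207×10³ × 12.8×10⁻⁶ × 17 = 45.04 MPa.
Axial force P = σA = 45.04 × 1875 = 84460 N = 84.46 kN, tensile.

P ≈ 84.5 kN (tensile)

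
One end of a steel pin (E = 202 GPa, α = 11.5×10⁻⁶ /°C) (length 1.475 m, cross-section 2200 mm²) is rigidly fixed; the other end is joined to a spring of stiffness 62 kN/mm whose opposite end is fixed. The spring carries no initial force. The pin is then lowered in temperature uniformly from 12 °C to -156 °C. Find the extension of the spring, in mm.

δ ≈ 2.36 mm

If the spring were absent the pin would shorten by αΔT L = 11.5×10⁻⁶ × 168 × 1475 = 2.85 mm.
Let P be the tensile force in the spring. The pin extends elastically by PL/(AE) and the spring stretches by P/k; together these equal δ_free.
So P = δ_free / [L/(AE) + 1/k] = 2.85 / [ 1475/(2200×202×10³) + 1/(62×10³) ].
P = 2.85 / 1.945×10⁻⁵ = 146500 N.
Spring extension = P/k = 146500/(62×10³) = 2.363 mm.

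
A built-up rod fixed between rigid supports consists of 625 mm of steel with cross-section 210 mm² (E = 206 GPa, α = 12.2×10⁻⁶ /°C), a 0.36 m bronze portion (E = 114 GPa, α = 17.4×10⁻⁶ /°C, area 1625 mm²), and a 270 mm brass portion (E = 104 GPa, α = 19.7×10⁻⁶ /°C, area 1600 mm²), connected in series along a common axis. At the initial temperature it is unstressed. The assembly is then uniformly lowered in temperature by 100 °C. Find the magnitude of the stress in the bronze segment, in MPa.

σ ≈ 65.6 MPa (tensile)

With the walls removed the bar would change length by δ_free = Σ αᵢΔT Lᵢ = 12.2×10⁻⁶×100×625 + 17.4×10⁻⁶×100×360 + 19.7×10⁻⁶×100×270 = 1.921 mm.
The walls prevent any net length change, so an axial force P (same in every segment) develops. Compatibility: P · Σ Lᵢ/(AᵢEᵢ) = δ_free.
The series flexibility is Σ Lᵢ/(AᵢEᵢ) = 625/(210×206×10³) + 360/(1625×114×10³) + 270/(1600×104×10³) = 1.801×10⁻⁵ mm/N.
Hence P = δ_free / Σ(L/AE) = 1.921/1.801×10⁻⁵ = 106.6 kN (tensile).
σ_{bronze} = P / A = 106600 / 1625 = 65.62 MPa.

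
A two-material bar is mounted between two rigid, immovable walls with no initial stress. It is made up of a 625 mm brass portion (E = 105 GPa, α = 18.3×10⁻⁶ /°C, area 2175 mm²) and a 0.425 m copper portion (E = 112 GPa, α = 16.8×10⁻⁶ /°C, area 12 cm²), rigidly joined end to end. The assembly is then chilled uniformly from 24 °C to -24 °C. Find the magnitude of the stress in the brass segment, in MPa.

σ ≈ 69.5 MPa (tensile)

Free thermal contraction of the whole bar: Σ αᵢΔT Lᵢ = 18.3×10⁻⁶×48×625 + 16.8×10⁻⁶×48×425 = 0.8917 mm.
The walls prevent any net length change, so an axial force P (same in every segment) develops. Compatibility: P · Σ Lᵢ/(AᵢEᵢ) = δ_free.
The series flexibility is Σ Lᵢ/(AᵢEᵢ) = 625/(2175×105×10³) + 425/(1200×112×10³) = 5.899×10⁻⁶ mm/N.
P = 0.8917 / 5.899×10⁻⁶ = 151200 N = 151.2 kN, tensile.
σ_{brass} = P / A = 151200 / 2175 = 69.5 MPa.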